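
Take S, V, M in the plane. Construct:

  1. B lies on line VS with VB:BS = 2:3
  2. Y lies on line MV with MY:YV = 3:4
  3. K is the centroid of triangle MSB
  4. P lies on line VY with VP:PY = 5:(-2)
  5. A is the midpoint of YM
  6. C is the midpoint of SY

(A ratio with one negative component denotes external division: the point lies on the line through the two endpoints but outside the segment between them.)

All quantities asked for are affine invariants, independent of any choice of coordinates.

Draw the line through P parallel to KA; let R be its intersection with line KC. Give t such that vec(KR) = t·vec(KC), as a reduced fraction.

Choose coordinates S = (0, 0), V = (1, 0), M = (0, 1).
1. B lies on line VS with VB:BS = 2:3 ⇒ B = (3/5, 0)
2. Y lies on line MV with MY:YV = 3:4 ⇒ Y = (3/7, 4/7)
3. K is the centroid of triangle MSB ⇒ K = (1/5, 1/3)
4. P lies on line VY with VP:PY = 5:(-2) ⇒ P = (1/21, 20/21)
5. A is the midpoint of YM ⇒ A = (3/14, 11/14)
6. C is the midpoint of SY ⇒ C = (3/14, 2/7)
through P parallel to KA: direction (1/70, 19/42); meets KC at R = (2/45, 23/27)
R = K + t·(C−K) with t = -98/9

t = -98/9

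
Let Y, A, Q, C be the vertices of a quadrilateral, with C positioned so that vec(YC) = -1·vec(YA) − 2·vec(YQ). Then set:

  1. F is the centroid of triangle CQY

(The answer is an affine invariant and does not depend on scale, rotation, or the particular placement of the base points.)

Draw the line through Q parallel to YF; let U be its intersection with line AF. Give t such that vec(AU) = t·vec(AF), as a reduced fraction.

t = 2

Assign Y = (0, 0), A = (1, 0), Q = (0, 1), C = (-1, -2) — the answer is frame-independent, so this choice is without loss of generality.
1. F is the centroid of triangle CQY ⇒ F = (-1/3, -1/3)
through Q parallel to YF: direction (-1/3, -1/3); meets AF at U = (-5/3, -2/3)
U = A + t·(F−A) with t = 2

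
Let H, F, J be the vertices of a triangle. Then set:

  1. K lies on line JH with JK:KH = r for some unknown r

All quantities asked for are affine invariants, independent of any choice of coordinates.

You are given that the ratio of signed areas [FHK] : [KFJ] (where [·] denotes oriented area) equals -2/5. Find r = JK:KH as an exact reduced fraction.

Work in coordinates with H = (0, 0), F = (1, 0), J = (0, 1).
1. With JK:KH = r, write λ = r/(r+1) so K = J + λ·(H−J); K is affine-linear in λ
Every point depending on K is an affine combination of K and λ-independent points, so each such coordinate is linear in λ; the λ² term in each signed area is a multiple of (H−J)×(H−J) = 0, so 2·[FHK] and 2·[KFJ] are each linear in λ. Evaluating at λ=0 and λ=1:
  2·[FHK] = λ − 1,   2·[KFJ] = λ
So [FHK]:[KFJ] = (λ − 1) / (λ). Setting this equal to -2/5:
  λ − 1 = -2/5·(λ)  ⇒  λ = 5/7
Then r = λ/(1−λ) = (5/7)/(2/7) = 5/2. Check: with r = 5/2, K = (0, 2/7) and [FHK]:[KFJ] = -2/5 as required.

r = 5/2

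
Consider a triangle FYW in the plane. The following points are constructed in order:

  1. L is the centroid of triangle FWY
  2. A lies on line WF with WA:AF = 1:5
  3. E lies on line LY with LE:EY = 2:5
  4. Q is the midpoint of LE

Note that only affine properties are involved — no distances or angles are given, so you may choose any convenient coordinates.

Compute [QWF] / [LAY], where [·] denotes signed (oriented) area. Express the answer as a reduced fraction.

[QWF]:[LAY] = -27/14

Choose coordinates F = (0, 0), Y = (1, 0), W = (0, 1).
1. L is the centroid of triangle FWY ⇒ L = (1/3, 1/3)
2. A lies on line WF with WA:AF = 1:5 ⇒ A = (0, 5/6)
3. E lies on line LY with LE:EY = 2:5 ⇒ E = (11/21, 5/21)
4. Q is the midpoint of LE ⇒ Q = (3/7, 2/7)
2·[QWF] = 3/7, 2·[LAY] = -2/9
[QWF]:[LAY] = 3/7:-2/9 = -27/14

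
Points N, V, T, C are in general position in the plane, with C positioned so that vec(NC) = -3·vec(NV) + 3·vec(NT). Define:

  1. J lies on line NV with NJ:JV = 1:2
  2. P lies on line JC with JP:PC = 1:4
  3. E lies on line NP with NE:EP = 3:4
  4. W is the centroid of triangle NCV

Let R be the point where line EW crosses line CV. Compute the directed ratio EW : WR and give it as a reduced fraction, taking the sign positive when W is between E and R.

EW:WR = 7/5

Set N = (0, 0), V = (1, 0), T = (0, 1), C = (-3, 3); any affine frame gives the same invariant.
1. J lies on line NV with NJ:JV = 1:2 ⇒ J = (1/3, 0)
2. P lies on line JC with JP:PC = 1:4 ⇒ P = (-1/3, 3/5)
3. E lies on line NP with NE:EP = 3:4 ⇒ E = (-1/7, 9/35)
4. W is the centroid of triangle NCV ⇒ W = (-2/3, 1)
line EW meets CV at R = (-51/49, 75/49)
W = E + t·(R−E) with t = 7/12, so EW:WR = 7/12:5/12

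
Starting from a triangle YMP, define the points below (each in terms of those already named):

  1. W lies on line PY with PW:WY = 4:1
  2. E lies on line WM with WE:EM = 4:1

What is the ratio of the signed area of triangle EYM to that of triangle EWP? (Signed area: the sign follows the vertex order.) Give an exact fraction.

[EYM]:[EWP] = -1/16

Assign Y = (0, 0), M = (1, 0), P = (0, 1) — the answer is frame-independent, so this choice is without loss of generality.
1. W lies on line PY with PW:WY = 4:1 ⇒ W = (0, 1/5)
2. E lies on line WM with WE:EM = 4:1 ⇒ E = (4/5, 1/25)
2·[EYM] = 1/25, 2·[EWP] = -16/25
[EYM]:[EWP] = 1/25:-16/25 = -1/16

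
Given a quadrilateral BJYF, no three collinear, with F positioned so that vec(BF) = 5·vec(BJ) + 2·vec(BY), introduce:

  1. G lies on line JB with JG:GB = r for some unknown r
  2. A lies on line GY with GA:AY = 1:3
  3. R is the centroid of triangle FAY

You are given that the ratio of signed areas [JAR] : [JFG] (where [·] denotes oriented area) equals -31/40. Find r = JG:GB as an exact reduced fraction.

r = 5/3

Work in coordinates with B = (0, 0), J = (1, 0), Y = (0, 1), F = (5, 2).
1. With JG:GB = r, write λ = r/(r+1) so G = J + λ·(B−J); G is affine-linear in λ
2. A lies on line GY with GA:AY = 1:3 ⇒ A is an affine combination of earlier points and hence also affine-linear in λ
3. R is the centroid of triangle FAY ⇒ R is an affine combination of earlier points and hence also affine-linear in λ
Every point depending on G is an affine combination of G and λ-independent points, so each such coordinate is linear in λ; the λ² term in each signed area is a multiple of (B−J)×(B−J) = 0, so 2·[JAR] and 2·[JFG] are each linear in λ. Evaluating at λ=0 and λ=1:
  2·[JAR] = -3/4·λ − 1/2,   2·[JFG] = 2·λ
So [JAR]:[JFG] = (-3/4·λ − 1/2) / (2·λ). Setting this equal to -31/40:
  -3/4·λ − 1/2 = -31/40·(2·λ)  ⇒  λ = 5/8
Then r = λ/(1−λ) = (5/8)/(3/8) = 5/3. Check: with r = 5/3, G = (3/8, 0) and [JAR]:[JFG] = -31/40 as required.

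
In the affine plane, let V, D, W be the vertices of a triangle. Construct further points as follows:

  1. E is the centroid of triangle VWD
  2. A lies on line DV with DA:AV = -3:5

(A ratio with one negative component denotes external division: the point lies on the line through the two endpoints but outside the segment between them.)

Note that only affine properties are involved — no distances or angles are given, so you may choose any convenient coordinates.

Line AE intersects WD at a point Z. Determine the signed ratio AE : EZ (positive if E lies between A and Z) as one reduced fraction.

Assign V = (0, 0), D = (1, 0), W = (0, 1) — the answer is frame-independent, so this choice is without loss of generality.
1. E is the centroid of triangle VWD ⇒ E = (1/3, 1/3)
2. A lies on line DV with DA:AV = -3:5 ⇒ A = (5/2, 0)
line AE meets WD at Z = (8/11, 3/11)
E = A + t·(Z−A) with t = 11/9, so AE:EZ = 11/9:-2/9

AE:EZ = -11/2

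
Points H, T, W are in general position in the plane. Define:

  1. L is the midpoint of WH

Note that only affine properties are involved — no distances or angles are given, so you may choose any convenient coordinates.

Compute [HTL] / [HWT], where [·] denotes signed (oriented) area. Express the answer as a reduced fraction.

Work in coordinates with H = (0, 0), T = (1, 0), W = (0, 1).
1. L is the midpoint of WH ⇒ L = (0, 1/2)
2·[HTL] = 1/2, 2·[HWT] = -1
[HTL]:[HWT] = 1/2:-1 = -1/2

[HTL]:[HWT] = -1/2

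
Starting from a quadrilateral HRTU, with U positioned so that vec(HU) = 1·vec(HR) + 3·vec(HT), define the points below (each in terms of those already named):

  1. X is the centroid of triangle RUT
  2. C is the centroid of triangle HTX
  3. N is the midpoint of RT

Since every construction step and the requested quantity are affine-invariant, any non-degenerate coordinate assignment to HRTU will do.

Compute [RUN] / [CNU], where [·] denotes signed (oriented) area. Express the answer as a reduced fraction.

[RUN]:[CNU] = 9/5

Work in coordinates with H = (0, 0), R = (1, 0), T = (0, 1), U = (1, 3).
1. X is the centroid of triangle RUT ⇒ X = (2/3, 4/3)
2. C is the centroid of triangle HTX ⇒ C = (2/9, 7/9)
3. N is the midpoint of RT ⇒ N = (1/2, 1/2)
2·[RUN] = 3/2, 2·[CNU] = 5/6
[RUN]:[CNU] = 3/2:5/6 = 9/5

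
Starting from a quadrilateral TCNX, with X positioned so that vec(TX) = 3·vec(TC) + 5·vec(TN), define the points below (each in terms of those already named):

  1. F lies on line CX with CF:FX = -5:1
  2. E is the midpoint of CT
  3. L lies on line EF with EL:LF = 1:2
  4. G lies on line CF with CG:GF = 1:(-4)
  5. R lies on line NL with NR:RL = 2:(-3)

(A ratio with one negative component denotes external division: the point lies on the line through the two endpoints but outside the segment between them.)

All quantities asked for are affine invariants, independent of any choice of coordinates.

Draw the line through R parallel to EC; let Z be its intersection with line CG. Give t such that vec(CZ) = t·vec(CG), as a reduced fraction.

t = 14/25

Set T = (0, 0), C = (1, 0), N = (0, 1), X = (3, 5); any affine frame gives the same invariant.
1. F lies on line CX with CF:FX = -5:1 ⇒ F = (7/2, 25/4)
2. E is the midpoint of CT ⇒ E = (1/2, 0)
3. L lies on line EF with EL:LF = 1:2 ⇒ L = (3/2, 25/12)
4. G lies on line CF with CG:GF = 1:(-4) ⇒ G = (1/6, -25/12)
5. R lies on line NL with NR:RL = 2:(-3) ⇒ R = (-3, -7/6)
through R parallel to EC: direction (1/2, 0); meets CG at Z = (8/15, -7/6)
Z = C + t·(G−C) with t = 14/25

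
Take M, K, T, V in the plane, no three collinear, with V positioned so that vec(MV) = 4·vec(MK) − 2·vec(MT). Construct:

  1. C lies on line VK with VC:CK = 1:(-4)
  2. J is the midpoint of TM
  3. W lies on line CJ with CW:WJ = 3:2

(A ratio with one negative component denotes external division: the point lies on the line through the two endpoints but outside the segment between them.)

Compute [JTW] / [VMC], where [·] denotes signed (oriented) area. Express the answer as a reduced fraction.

Work in coordinates with M = (0, 0), K = (1, 0), T = (0, 1), V = (4, -2).
1. C lies on line VK with VC:CK = 1:(-4) ⇒ C = (5, -8/3)
2. J is the midpoint of TM ⇒ J = (0, 1/2)
3. W lies on line CJ with CW:WJ = 3:2 ⇒ W = (2, -23/30)
2·[JTW] = -1, 2·[VMC] = 2/3
[JTW]:[VMC] = -1:2/3 = -3/2

[JTW]:[VMC] = -3/2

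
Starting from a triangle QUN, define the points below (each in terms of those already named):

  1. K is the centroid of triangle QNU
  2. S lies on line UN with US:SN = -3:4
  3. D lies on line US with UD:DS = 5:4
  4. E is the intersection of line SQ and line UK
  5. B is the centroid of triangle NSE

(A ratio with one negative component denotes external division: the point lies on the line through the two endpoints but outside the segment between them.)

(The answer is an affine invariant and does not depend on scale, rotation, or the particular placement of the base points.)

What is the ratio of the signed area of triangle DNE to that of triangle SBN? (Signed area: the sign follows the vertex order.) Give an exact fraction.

Set Q = (0, 0), U = (1, 0), N = (0, 1); any affine frame gives the same invariant.
1. K is the centroid of triangle QNU ⇒ K = (1/3, 1/3)
2. S lies on line UN with US:SN = -3:4 ⇒ S = (4, -3)
3. D lies on line US with UD:DS = 5:4 ⇒ D = (8/3, -5/3)
4. E is the intersection of line SQ and line UK ⇒ E = (-2, 3/2)
5. B is the centroid of triangle NSE ⇒ B = (2/3, -1/6)
2·[DNE] = 4, 2·[SBN] = -2
[DNE]:[SBN] = 4:-2 = -2

[DNE]:[SBN] = -2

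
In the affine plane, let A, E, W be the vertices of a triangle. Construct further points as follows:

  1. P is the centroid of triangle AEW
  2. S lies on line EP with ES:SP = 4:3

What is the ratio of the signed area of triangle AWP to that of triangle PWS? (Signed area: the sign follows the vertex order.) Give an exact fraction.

Assign A = (0, 0), E = (1, 0), W = (0, 1) — the answer is frame-independent, so this choice is without loss of generality.
1. P is the centroid of triangle AEW ⇒ P = (1/3, 1/3)
2. S lies on line EP with ES:SP = 4:3 ⇒ S = (13/21, 4/21)
2·[AWP] = -1/3, 2·[PWS] = -1/7
[AWP]:[PWS] = -1/3:-1/7 = 7/3

[AWP]:[PWS] = 7/3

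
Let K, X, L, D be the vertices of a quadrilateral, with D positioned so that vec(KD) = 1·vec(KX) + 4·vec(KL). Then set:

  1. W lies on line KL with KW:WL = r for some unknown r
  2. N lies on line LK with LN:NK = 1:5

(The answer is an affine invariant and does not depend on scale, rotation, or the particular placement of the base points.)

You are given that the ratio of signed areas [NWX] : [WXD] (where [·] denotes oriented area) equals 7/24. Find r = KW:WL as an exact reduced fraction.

Set K = (0, 0), X = (1, 0), L = (0, 1), D = (1, 4); any affine frame gives the same invariant.
1. With KW:WL = r, write λ = r/(r+1) so W = K + λ·(L−K); W is affine-linear in λ
2. N lies on line LK with LN:NK = 1:5 ⇒ N = (0, 5/6)
Every point depending on W is an affine combination of W and λ-independent points, so each such coordinate is linear in λ; the λ² term in each signed area is a multiple of (L−K)×(L−K) = 0, so 2·[NWX] and 2·[WXD] are each linear in λ. Evaluating at λ=0 and λ=1:
  2·[NWX] = −λ + 5/6,   2·[WXD] = 4
So [NWX]:[WXD] = (−λ + 5/6) / (4). Setting this equal to 7/24:
  −λ + 5/6 = 7/24·(4)  ⇒  λ = -1/3
Then r = λ/(1−λ) = (-1/3)/(4/3) = -1/4. Check: with r = -1/4, W = (0, -1/3) and [NWX]:[WXD] = 7/24 as required.

r = -1/4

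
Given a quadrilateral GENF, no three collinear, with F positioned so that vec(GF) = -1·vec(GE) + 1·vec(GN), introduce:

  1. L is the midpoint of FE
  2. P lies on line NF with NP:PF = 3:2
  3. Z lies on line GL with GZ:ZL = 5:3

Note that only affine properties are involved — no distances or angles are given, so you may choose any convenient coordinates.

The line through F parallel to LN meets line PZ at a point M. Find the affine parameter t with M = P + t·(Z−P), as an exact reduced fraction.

Set G = (0, 0), E = (1, 0), N = (0, 1), F = (-1, 1); any affine frame gives the same invariant.
1. L is the midpoint of FE ⇒ L = (0, 1/2)
2. P lies on line NF with NP:PF = 3:2 ⇒ P = (-3/5, 1)
3. Z lies on line GL with GZ:ZL = 5:3 ⇒ Z = (0, 5/16)
through F parallel to LN: direction (0, 1/2); meets PZ at M = (-1, 35/24)
M = P + t·(Z−P) with t = -2/3

t = -2/3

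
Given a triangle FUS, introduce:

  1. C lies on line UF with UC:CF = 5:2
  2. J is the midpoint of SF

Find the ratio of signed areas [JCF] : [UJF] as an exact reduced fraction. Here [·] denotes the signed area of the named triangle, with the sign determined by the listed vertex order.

[JCF]:[UJF] = -2/7

Assign F = (0, 0), U = (1, 0), S = (0, 1) — the answer is frame-independent, so this choice is without loss of generality.
1. C lies on line UF with UC:CF = 5:2 ⇒ C = (2/7, 0)
2. J is the midpoint of SF ⇒ J = (0, 1/2)
2·[JCF] = -1/7, 2·[UJF] = 1/2
[JCF]:[UJF] = -1/7:1/2 = -2/7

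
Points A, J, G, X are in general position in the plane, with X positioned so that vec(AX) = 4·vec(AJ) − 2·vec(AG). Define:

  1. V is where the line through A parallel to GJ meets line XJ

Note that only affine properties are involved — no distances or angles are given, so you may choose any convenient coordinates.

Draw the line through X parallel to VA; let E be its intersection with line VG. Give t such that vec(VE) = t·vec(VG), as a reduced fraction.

Work in coordinates with A = (0, 0), J = (1, 0), G = (0, 1), X = (4, -2).
1. V is where the line through A parallel to GJ meets line XJ ⇒ V = (-2, 2)
through X parallel to VA: direction (2, -2); meets VG at E = (2, 0)
E = V + t·(G−V) with t = 2

t = 2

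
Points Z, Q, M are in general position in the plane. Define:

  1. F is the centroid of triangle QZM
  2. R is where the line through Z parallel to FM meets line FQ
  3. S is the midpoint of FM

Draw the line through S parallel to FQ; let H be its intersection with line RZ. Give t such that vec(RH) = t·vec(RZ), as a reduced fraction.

t = -1/2

Choose coordinates Z = (0, 0), Q = (1, 0), M = (0, 1).
1. F is the centroid of triangle QZM ⇒ F = (1/3, 1/3)
2. R is where the line through Z parallel to FM meets line FQ ⇒ R = (-1/3, 2/3)
3. S is the midpoint of FM ⇒ S = (1/6, 2/3)
through S parallel to FQ: direction (2/3, -1/3); meets RZ at H = (-1/2, 1)
H = R + t·(Z−R) with t = -1/2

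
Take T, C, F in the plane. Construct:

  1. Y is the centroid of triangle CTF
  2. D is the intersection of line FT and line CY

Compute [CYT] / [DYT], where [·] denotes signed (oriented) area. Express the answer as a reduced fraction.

[CYT]:[DYT] = -2

Assign T = (0, 0), C = (1, 0), F = (0, 1) — the answer is frame-independent, so this choice is without loss of generality.
1. Y is the centroid of triangle CTF ⇒ Y = (1/3, 1/3)
2. D is the intersection of line FT and line CY ⇒ D = (0, 1/2)
2·[CYT] = 1/3, 2·[DYT] = -1/6
[CYT]:[DYT] = 1/3:-1/6 = -2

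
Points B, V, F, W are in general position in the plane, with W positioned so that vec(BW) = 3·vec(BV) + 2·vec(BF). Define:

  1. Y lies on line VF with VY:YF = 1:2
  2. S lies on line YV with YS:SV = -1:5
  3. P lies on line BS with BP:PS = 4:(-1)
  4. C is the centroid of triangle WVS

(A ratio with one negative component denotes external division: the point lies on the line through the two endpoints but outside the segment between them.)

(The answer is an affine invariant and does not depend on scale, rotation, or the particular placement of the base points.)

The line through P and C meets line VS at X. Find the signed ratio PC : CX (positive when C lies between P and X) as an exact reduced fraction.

PC:CX = -3/4

Set B = (0, 0), V = (1, 0), F = (0, 1), W = (3, 2); any affine frame gives the same invariant.
1. Y lies on line VF with VY:YF = 1:2 ⇒ Y = (2/3, 1/3)
2. S lies on line YV with YS:SV = -1:5 ⇒ S = (7/12, 5/12)
3. P lies on line BS with BP:PS = 4:(-1) ⇒ P = (7/9, 5/9)
4. C is the centroid of triangle WVS ⇒ C = (55/36, 29/36)
line PC meets VS at X = (19/36, 17/36)
C = P + t·(X−P) with t = -3, so PC:CX = -3:4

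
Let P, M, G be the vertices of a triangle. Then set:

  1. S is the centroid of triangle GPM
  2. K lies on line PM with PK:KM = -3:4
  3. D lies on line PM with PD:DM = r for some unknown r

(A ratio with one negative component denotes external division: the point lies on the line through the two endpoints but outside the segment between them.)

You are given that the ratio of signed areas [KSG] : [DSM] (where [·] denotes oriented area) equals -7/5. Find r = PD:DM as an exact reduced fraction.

r = -4/5

Assign P = (0, 0), M = (1, 0), G = (0, 1) — the answer is frame-independent, so this choice is without loss of generality.
1. S is the centroid of triangle GPM ⇒ S = (1/3, 1/3)
2. K lies on line PM with PK:KM = -3:4 ⇒ K = (-3, 0)
3. With PD:DM = r, write λ = r/(r+1) so D = P + λ·(M−P); D is affine-linear in λ
Every point depending on D is an affine combination of D and λ-independent points, so each such coordinate is linear in λ; the λ² term in each signed area is a multiple of (M−P)×(M−P) = 0, so 2·[KSG] and 2·[DSM] are each linear in λ. Evaluating at λ=0 and λ=1:
  2·[KSG] = 7/3,   2·[DSM] = 1/3·λ − 1/3
So [KSG]:[DSM] = (7/3) / (1/3·λ − 1/3). Setting this equal to -7/5:
  7/3 = -7/5·(1/3·λ − 1/3)  ⇒  λ = -4
Then r = λ/(1−λ) = (-4)/(5) = -4/5. Check: with r = -4/5, D = (-4, 0) and [KSG]:[DSM] = -7/5 as required.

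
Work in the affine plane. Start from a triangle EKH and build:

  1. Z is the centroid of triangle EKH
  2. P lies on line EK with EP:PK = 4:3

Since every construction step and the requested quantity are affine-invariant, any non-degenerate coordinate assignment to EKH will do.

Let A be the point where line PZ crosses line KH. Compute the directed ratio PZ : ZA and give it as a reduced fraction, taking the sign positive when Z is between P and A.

Work in coordinates with E = (0, 0), K = (1, 0), H = (0, 1).
1. Z is the centroid of triangle EKH ⇒ Z = (1/3, 1/3)
2. P lies on line EK with EP:PK = 4:3 ⇒ P = (4/7, 0)
line PZ meets KH at A = (-1/2, 3/2)
Z = P + t·(A−P) with t = 2/9, so PZ:ZA = 2/9:7/9

PZ:ZA = 2/7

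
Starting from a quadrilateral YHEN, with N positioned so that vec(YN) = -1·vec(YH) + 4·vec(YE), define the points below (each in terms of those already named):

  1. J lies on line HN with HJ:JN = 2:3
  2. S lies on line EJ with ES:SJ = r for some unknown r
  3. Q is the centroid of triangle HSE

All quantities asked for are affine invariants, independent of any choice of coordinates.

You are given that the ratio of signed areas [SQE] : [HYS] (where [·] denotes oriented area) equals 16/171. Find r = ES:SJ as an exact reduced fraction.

Work in coordinates with Y = (0, 0), H = (1, 0), E = (0, 1), N = (-1, 4).
1. J lies on line HN with HJ:JN = 2:3 ⇒ J = (1/5, 8/5)
2. With ES:SJ = r, write λ = r/(r+1) so S = E + λ·(J−E); S is affine-linear in λ
3. Q is the centroid of triangle HSE ⇒ Q is an affine combination of earlier points and hence also affine-linear in λ
Every point depending on S is an affine combination of S and λ-independent points, so each such coordinate is linear in λ; the λ² term in each signed area is a multiple of (J−E)×(J−E) = 0, so 2·[SQE] and 2·[HYS] are each linear in λ. Evaluating at λ=0 and λ=1:
  2·[SQE] = -4/15·λ,   2·[HYS] = -3/5·λ − 1
So [SQE]:[HYS] = (-4/15·λ) / (-3/5·λ − 1). Setting this equal to 16/171:
  -4/15·λ = 16/171·(-3/5·λ − 1)  ⇒  λ = 4/9
Then r = λ/(1−λ) = (4/9)/(5/9) = 4/5. Check: with r = 4/5, S = (4/45, 19/15) and [SQE]:[HYS] = 16/171 as required.

r = 4/5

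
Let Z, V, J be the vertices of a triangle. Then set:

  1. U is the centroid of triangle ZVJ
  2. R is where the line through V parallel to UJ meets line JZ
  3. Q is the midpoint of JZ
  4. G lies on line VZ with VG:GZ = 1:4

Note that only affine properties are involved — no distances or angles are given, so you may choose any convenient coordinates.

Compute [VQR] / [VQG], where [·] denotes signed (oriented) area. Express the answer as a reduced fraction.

Set Z = (0, 0), V = (1, 0), J = (0, 1); any affine frame gives the same invariant.
1. U is the centroid of triangle ZVJ ⇒ U = (1/3, 1/3)
2. R is where the line through V parallel to UJ meets line JZ ⇒ R = (0, 2)
3. Q is the midpoint of JZ ⇒ Q = (0, 1/2)
4. G lies on line VZ with VG:GZ = 1:4 ⇒ G = (4/5, 0)
2·[VQR] = -3/2, 2·[VQG] = 1/10
[VQR]:[VQG] = -3/2:1/10 = -15

[VQR]:[VQG] = -15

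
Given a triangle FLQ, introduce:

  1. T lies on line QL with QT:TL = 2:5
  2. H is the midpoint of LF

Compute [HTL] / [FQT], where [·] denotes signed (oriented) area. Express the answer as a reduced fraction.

[HTL]:[FQT] = 5/4

Set F = (0, 0), L = (1, 0), Q = (0, 1); any affine frame gives the same invariant.
1. T lies on line QL with QT:TL = 2:5 ⇒ T = (2/7, 5/7)
2. H is the midpoint of LF ⇒ H = (1/2, 0)
2·[HTL] = -5/14, 2·[FQT] = -2/7
[HTL]:[FQT] = -5/14:-2/7 = 5/4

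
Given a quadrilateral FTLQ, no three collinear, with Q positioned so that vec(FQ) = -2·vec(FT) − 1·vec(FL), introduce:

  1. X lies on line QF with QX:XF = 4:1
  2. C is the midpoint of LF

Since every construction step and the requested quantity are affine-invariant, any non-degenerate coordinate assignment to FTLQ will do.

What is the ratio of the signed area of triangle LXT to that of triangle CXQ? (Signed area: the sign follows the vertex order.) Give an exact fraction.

Work in coordinates with F = (0, 0), T = (1, 0), L = (0, 1), Q = (-2, -1).
1. X lies on line QF with QX:XF = 4:1 ⇒ X = (-2/5, -1/5)
2. C is the midpoint of LF ⇒ C = (0, 1/2)
2·[LXT] = 8/5, 2·[CXQ] = -4/5
[LXT]:[CXQ] = 8/5:-4/5 = -2

[LXT]:[CXQ] = -2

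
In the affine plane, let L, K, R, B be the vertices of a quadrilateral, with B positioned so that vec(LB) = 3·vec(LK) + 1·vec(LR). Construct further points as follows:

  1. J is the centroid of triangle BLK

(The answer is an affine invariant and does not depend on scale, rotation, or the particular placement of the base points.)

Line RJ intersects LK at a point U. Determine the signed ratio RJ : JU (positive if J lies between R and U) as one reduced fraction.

RJ:JU = 2

Assign L = (0, 0), K = (1, 0), R = (0, 1), B = (3, 1) — the answer is frame-independent, so this choice is without loss of generality.
1. J is the centroid of triangle BLK ⇒ J = (4/3, 1/3)
line RJ meets LK at U = (2, 0)
J = R + t·(U−R) with t = 2/3, so RJ:JU = 2/3:1/3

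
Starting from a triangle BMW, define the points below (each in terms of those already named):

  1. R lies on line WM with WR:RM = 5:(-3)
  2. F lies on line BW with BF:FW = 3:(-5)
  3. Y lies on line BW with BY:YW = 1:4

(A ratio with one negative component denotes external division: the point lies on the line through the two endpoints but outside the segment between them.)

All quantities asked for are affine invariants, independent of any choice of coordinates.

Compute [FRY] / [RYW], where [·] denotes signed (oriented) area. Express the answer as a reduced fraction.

[FRY]:[RYW] = -17/8

Work in coordinates with B = (0, 0), M = (1, 0), W = (0, 1).
1. R lies on line WM with WR:RM = 5:(-3) ⇒ R = (5/2, -3/2)
2. F lies on line BW with BF:FW = 3:(-5) ⇒ F = (0, -3/2)
3. Y lies on line BW with BY:YW = 1:4 ⇒ Y = (0, 1/5)
2·[FRY] = 17/4, 2·[RYW] = -2
[FRY]:[RYW] = 17/4:-2 = -17/8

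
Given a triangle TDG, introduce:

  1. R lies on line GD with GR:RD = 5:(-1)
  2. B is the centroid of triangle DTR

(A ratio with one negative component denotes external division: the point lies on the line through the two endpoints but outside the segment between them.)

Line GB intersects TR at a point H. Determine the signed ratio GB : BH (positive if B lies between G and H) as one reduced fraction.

Set T = (0, 0), D = (1, 0), G = (0, 1); any affine frame gives the same invariant.
1. R lies on line GD with GR:RD = 5:(-1) ⇒ R = (5/4, -1/4)
2. B is the centroid of triangle DTR ⇒ B = (3/4, -1/12)
line GB meets TR at H = (45/56, -9/56)
B = G + t·(H−G) with t = 14/15, so GB:BH = 14/15:1/15

GB:BH = 14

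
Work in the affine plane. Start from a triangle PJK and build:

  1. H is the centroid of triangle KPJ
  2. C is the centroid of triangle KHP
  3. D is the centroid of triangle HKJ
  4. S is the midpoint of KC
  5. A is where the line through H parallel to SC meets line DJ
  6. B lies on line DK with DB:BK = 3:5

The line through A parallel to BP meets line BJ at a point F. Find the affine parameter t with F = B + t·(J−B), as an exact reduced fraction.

t = 2/47

Assign P = (0, 0), J = (1, 0), K = (0, 1) — the answer is frame-independent, so this choice is without loss of generality.
1. H is the centroid of triangle KPJ ⇒ H = (1/3, 1/3)
2. C is the centroid of triangle KHP ⇒ C = (1/9, 4/9)
3. D is the centroid of triangle HKJ ⇒ D = (4/9, 4/9)
4. S is the midpoint of KC ⇒ S = (1/18, 13/18)
5. A is where the line through H parallel to SC meets line DJ ⇒ A = (2/7, 4/7)
6. B lies on line DK with DB:BK = 3:5 ⇒ B = (5/18, 47/72)
through A parallel to BP: direction (-5/18, -47/72); meets BJ at F = (29/94, 5/8)
F = B + t·(J−B) with t = 2/47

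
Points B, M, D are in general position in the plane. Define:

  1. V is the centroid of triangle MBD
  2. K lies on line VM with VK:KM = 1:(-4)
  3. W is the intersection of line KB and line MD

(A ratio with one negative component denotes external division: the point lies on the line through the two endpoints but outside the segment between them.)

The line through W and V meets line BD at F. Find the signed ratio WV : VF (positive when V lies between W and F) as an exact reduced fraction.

WV:VF = -2/5

Work in coordinates with B = (0, 0), M = (1, 0), D = (0, 1).
1. V is the centroid of triangle MBD ⇒ V = (1/3, 1/3)
2. K lies on line VM with VK:KM = 1:(-4) ⇒ K = (1/9, 4/9)
3. W is the intersection of line KB and line MD ⇒ W = (1/5, 4/5)
line WV meets BD at F = (0, 3/2)
V = W + t·(F−W) with t = -2/3, so WV:VF = -2/3:5/3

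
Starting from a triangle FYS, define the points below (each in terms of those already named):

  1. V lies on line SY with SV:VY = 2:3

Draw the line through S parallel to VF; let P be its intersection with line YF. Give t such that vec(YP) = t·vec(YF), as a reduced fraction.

Set F = (0, 0), Y = (1, 0), S = (0, 1); any affine frame gives the same invariant.
1. V lies on line SY with SV:VY = 2:3 ⇒ V = (2/5, 3/5)
through S parallel to VF: direction (-2/5, -3/5); meets YF at P = (-2/3, 0)
P = Y + t·(F−Y) with t = 5/3

t = 5/3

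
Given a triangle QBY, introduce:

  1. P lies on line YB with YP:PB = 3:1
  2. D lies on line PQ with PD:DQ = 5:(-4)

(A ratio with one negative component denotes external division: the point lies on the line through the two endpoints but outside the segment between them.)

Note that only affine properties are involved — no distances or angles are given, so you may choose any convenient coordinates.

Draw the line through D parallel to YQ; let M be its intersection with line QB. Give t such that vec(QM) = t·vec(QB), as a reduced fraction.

Work in coordinates with Q = (0, 0), B = (1, 0), Y = (0, 1).
1. P lies on line YB with YP:PB = 3:1 ⇒ P = (3/4, 1/4)
2. D lies on line PQ with PD:DQ = 5:(-4) ⇒ D = (-3, -1)
through D parallel to YQ: direction (0, -1); meets QB at M = (-3, 0)
M = Q + t·(B−Q) with t = -3

t = -3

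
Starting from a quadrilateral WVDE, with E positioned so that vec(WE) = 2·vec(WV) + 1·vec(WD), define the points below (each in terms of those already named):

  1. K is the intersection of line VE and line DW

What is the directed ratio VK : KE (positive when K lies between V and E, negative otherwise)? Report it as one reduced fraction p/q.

VK:KE = -1/2

Choose coordinates W = (0, 0), V = (1, 0), D = (0, 1), E = (2, 1).
1. K is the intersection of line VE and line DW ⇒ K = (0, -1)
K = V + t·(E−V) with t = -1, so VK:KE = t:(1−t) = -1:2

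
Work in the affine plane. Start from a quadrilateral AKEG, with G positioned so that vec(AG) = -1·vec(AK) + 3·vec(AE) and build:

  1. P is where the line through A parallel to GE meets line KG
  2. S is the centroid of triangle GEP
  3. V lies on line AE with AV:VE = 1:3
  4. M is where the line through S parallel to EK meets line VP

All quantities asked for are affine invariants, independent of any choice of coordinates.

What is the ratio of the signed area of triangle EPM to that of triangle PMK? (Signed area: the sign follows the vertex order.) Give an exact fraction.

Choose coordinates A = (0, 0), K = (1, 0), E = (0, 1), G = (-1, 3).
1. P is where the line through A parallel to GE meets line KG ⇒ P = (-3, 6)
2. S is the centroid of triangle GEP ⇒ S = (-4/3, 10/3)
3. V lies on line AE with AV:VE = 1:3 ⇒ V = (0, 1/4)
4. M is where the line through S parallel to EK meets line VP ⇒ M = (-21/11, 43/11)
2·[EPM] = 9/11, 2·[PMK] = 20/11
[EPM]:[PMK] = 9/11:20/11 = 9/20

[EPM]:[PMK] = 9/20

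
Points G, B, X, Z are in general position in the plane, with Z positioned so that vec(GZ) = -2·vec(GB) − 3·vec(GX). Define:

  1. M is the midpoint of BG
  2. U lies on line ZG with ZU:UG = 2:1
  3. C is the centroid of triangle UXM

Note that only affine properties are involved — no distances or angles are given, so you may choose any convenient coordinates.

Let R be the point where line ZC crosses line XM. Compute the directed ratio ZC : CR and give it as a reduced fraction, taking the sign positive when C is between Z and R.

Choose coordinates G = (0, 0), B = (1, 0), X = (0, 1), Z = (-2, -3).
1. M is the midpoint of BG ⇒ M = (1/2, 0)
2. U lies on line ZG with ZU:UG = 2:1 ⇒ U = (-2/3, -1)
3. C is the centroid of triangle UXM ⇒ C = (-1/18, 0)
line ZC meets XM at R = (8/31, 15/31)
C = Z + t·(R−Z) with t = 31/36, so ZC:CR = 31/36:5/36

ZC:CR = 31/5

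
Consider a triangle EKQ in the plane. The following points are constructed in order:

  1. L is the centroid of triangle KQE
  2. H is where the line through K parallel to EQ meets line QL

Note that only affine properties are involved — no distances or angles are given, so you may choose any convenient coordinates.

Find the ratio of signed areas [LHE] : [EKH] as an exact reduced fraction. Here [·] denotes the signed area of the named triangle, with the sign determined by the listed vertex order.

[LHE]:[EKH] = 2/3

Set E = (0, 0), K = (1, 0), Q = (0, 1); any affine frame gives the same invariant.
1. L is the centroid of triangle KQE ⇒ L = (1/3, 1/3)
2. H is where the line through K parallel to EQ meets line QL ⇒ H = (1, -1)
2·[LHE] = -2/3, 2·[EKH] = -1
[LHE]:[EKH] = -2/3:-1 = 2/3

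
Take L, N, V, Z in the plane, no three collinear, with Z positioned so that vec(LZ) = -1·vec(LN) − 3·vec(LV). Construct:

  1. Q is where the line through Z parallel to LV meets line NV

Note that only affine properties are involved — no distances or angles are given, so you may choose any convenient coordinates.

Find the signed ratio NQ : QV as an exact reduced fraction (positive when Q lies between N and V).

NQ:QV = -2

Assign L = (0, 0), N = (1, 0), V = (0, 1), Z = (-1, -3) — the answer is frame-independent, so this choice is without loss of generality.
1. Q is where the line through Z parallel to LV meets line NV ⇒ Q = (-1, 2)
Q = N + t·(V−N) with t = 2, so NQ:QV = t:(1−t) = 2:-1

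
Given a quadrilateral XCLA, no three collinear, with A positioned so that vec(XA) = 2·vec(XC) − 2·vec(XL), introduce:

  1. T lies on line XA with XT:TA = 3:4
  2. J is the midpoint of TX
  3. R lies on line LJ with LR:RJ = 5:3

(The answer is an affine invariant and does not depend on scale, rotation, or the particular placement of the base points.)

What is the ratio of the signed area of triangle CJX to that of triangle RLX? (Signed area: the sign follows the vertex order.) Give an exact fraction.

[CJX]:[RLX] = -8/5

Set X = (0, 0), C = (1, 0), L = (0, 1), A = (2, -2); any affine frame gives the same invariant.
1. T lies on line XA with XT:TA = 3:4 ⇒ T = (6/7, -6/7)
2. J is the midpoint of TX ⇒ J = (3/7, -3/7)
3. R lies on line LJ with LR:RJ = 5:3 ⇒ R = (15/56, 3/28)
2·[CJX] = -3/7, 2·[RLX] = 15/56
[CJX]:[RLX] = -3/7:15/56 = -8/5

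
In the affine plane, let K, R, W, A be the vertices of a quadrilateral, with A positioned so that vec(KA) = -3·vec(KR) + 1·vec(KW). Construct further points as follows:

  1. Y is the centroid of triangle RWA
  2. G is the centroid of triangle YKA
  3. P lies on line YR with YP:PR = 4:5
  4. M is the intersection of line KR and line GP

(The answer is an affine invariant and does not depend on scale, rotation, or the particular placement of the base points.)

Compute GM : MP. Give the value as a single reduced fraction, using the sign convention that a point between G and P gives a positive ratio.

Choose coordinates K = (0, 0), R = (1, 0), W = (0, 1), A = (-3, 1).
1. Y is the centroid of triangle RWA ⇒ Y = (-2/3, 2/3)
2. G is the centroid of triangle YKA ⇒ G = (-11/9, 5/9)
3. P lies on line YR with YP:PR = 4:5 ⇒ P = (2/27, 10/27)
4. M is the intersection of line KR and line GP ⇒ M = (8/3, 0)
M = G + t·(P−G) with t = 3, so GM:MP = t:(1−t) = 3:-2

GM:MP = -3/2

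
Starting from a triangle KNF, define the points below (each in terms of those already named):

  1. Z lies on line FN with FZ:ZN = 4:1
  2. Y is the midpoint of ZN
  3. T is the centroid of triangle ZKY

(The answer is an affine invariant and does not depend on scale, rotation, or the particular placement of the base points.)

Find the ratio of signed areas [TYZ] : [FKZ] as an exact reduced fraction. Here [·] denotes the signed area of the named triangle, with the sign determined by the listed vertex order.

Choose coordinates K = (0, 0), N = (1, 0), F = (0, 1).
1. Z lies on line FN with FZ:ZN = 4:1 ⇒ Z = (4/5, 1/5)
2. Y is the midpoint of ZN ⇒ Y = (9/10, 1/10)
3. T is the centroid of triangle ZKY ⇒ T = (17/30, 1/10)
2·[TYZ] = 1/30, 2·[FKZ] = 4/5
[TYZ]:[FKZ] = 1/30:4/5 = 1/24

[TYZ]:[FKZ] = 1/24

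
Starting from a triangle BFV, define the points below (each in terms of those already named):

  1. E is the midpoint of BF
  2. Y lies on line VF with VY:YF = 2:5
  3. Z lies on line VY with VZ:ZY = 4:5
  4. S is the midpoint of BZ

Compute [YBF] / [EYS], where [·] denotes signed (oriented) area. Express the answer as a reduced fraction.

[YBF]:[EYS] = 36/11

Set B = (0, 0), F = (1, 0), V = (0, 1); any affine frame gives the same invariant.
1. E is the midpoint of BF ⇒ E = (1/2, 0)
2. Y lies on line VF with VY:YF = 2:5 ⇒ Y = (2/7, 5/7)
3. Z lies on line VY with VZ:ZY = 4:5 ⇒ Z = (8/63, 55/63)
4. S is the midpoint of BZ ⇒ S = (4/63, 55/126)
2·[YBF] = 5/7, 2·[EYS] = 55/252
[YBF]:[EYS] = 5/7:55/252 = 36/11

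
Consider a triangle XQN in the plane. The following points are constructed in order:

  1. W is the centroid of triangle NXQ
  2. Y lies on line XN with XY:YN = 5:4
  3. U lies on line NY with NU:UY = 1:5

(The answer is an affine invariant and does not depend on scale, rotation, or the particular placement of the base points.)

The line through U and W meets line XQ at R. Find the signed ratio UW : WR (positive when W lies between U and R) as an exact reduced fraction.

UW:WR = 16/9

Set X = (0, 0), Q = (1, 0), N = (0, 1); any affine frame gives the same invariant.
1. W is the centroid of triangle NXQ ⇒ W = (1/3, 1/3)
2. Y lies on line XN with XY:YN = 5:4 ⇒ Y = (0, 5/9)
3. U lies on line NY with NU:UY = 1:5 ⇒ U = (0, 25/27)
line UW meets XQ at R = (25/48, 0)
W = U + t·(R−U) with t = 16/25, so UW:WR = 16/25:9/25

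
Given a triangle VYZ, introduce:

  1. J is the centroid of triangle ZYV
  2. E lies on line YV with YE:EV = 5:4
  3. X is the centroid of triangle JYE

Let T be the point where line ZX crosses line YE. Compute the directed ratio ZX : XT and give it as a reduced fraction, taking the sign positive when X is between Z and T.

ZX:XT = 8

Work in coordinates with V = (0, 0), Y = (1, 0), Z = (0, 1).
1. J is the centroid of triangle ZYV ⇒ J = (1/3, 1/3)
2. E lies on line YV with YE:EV = 5:4 ⇒ E = (4/9, 0)
3. X is the centroid of triangle JYE ⇒ X = (16/27, 1/9)
line ZX meets YE at T = (2/3, 0)
X = Z + t·(T−Z) with t = 8/9, so ZX:XT = 8/9:1/9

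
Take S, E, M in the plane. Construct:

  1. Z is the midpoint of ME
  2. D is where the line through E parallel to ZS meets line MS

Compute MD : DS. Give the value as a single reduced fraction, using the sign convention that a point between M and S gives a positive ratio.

MD:DS = -2

Work in coordinates with S = (0, 0), E = (1, 0), M = (0, 1).
1. Z is the midpoint of ME ⇒ Z = (1/2, 1/2)
2. D is where the line through E parallel to ZS meets line MS ⇒ D = (0, -1)
D = M + t·(S−M) with t = 2, so MD:DS = t:(1−t) = 2:-1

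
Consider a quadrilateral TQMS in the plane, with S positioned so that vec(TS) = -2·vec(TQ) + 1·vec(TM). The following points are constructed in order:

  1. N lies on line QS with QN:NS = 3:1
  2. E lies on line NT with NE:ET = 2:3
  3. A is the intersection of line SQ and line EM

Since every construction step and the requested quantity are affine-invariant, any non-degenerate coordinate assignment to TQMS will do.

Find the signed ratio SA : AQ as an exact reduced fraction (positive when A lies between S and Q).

Choose coordinates T = (0, 0), Q = (1, 0), M = (0, 1), S = (-2, 1).
1. N lies on line QS with QN:NS = 3:1 ⇒ N = (-5/4, 3/4)
2. E lies on line NT with NE:ET = 2:3 ⇒ E = (-3/4, 9/20)
3. A is the intersection of line SQ and line EM ⇒ A = (-5/8, 13/24)
A = S + t·(Q−S) with t = 11/24, so SA:AQ = t:(1−t) = 11/24:13/24

SA:AQ = 11/13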